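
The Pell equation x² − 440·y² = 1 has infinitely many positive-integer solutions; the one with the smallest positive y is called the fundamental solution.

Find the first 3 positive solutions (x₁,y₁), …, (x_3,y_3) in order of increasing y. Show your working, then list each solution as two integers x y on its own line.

[20; 1,40] for √440; ℓ=2 ⇒ convergent index 1
k=0  a_k=20  p_k/q_k = 20/1
k=1  a_k=1  p_k/q_k = 21/1
→ (21, 1).  Check: 21²=441, 440·1²=440, difference 1.
k=2:  x_2 = 21·21+440·1·1 = 881,  y_2 = 21·1+1·21 = 42
k=3:  x_3 = 21·881+440·1·42 = 36981,  y_3 = 21·42+1·881 = 1763

21 1
881 42
36981 1763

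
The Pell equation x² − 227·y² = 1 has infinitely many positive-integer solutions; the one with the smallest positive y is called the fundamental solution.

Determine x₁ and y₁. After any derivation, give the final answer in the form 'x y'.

226 15

√227 = [15; 15,30, …], period ℓ=2 (even) → k=1
i=0: a=15 ⇒ p=15, q=1
i=1: a=15 ⇒ p=226, q=15
fundamental: x₁=226, y₁=15  (since 51076 − 227·225 = 1)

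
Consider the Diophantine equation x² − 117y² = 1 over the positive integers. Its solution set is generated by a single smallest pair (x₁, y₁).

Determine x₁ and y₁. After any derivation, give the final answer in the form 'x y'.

√117 → a₀=10, period (1,4,2,4,1,20); ℓ=6 even so k=5
k=0  a_k=10  p_k/q_k = 10/1
k=1  a_k=1  p_k/q_k = 11/1
…
k=3  a_k=2  p_k/q_k = 119/11
k=4  a_k=4  p_k/q_k = 530/49
k=5  a_k=1  p_k/q_k = 649/60
fundamental: x₁=649, y₁=60  (since 421201 − 117·3600 = 1)

649 60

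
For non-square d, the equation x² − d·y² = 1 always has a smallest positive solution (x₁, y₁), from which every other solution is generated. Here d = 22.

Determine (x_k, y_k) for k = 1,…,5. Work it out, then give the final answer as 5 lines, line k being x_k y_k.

197 42
77617 16548
30580901 6519870
12048797377 2568812232
4747195585637 1012105499538

√22 = [4; 1,2,4,2,1,8, …], period ℓ=6 (even) → k=5
step 0: (4, 1)  from 4·(1,0) + (0,1)
step 1: (5, 1)  from 1·(4,1) + (1,0)
step 2: (14, 3)  from 2·(5,1) + (4,1)
step 3: (61, 13)  from 4·(14,3) + (5,1)
step 4: (136, 29)  from 2·(61,13) + (14,3)
step 5: (197, 42)  from 1·(136,29) + (61,13)
→ (197, 42).  Check: 197²=38809, 22·42²=38808, difference 1.
k=2:  x_2 = 197·197+22·42·42 = 77617,  y_2 = 197·42+42·197 = 16548
k=3:  x_3 = 197·77617+22·42·16548 = 30580901,  y_3 = 197·16548+42·77617 = 6519870
k=4:  x_4 = 197·30580901+22·42·6519870 = 12048797377,  y_4 = 197·6519870+42·30580901 = 2568812232
k=5:  x_5 = 197·12048797377+22·42·2568812232 = 4747195585637,  y_5 = 197·2568812232+42·12048797377 = 1012105499538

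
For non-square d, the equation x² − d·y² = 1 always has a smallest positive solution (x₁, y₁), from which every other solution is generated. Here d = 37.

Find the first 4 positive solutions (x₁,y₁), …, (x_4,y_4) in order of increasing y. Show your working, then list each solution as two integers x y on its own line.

d=37: √d = [6; 12] (ℓ=1, odd), read p_1/q_1
step 0: (6, 1)  from 6·(1,0) + (0,1)
step 1: (73, 12)  from 12·(6,1) + (1,0)
(x₁, y₁) = (73, 12);  73² − 37·12² = 1 ✓
n=2: (73,12)∘(73,12) = (73·73+37·12·12, 73·12+12·73) = (10657,1752)
n=3: (10657,1752)∘(73,12) = (73·10657+37·12·1752, 73·1752+12·10657) = (1555849,255780)
n=4: (1555849,255780)∘(73,12) = (73·1555849+37·12·255780, 73·255780+12·1555849) = (227143297,37342128)

73 12
10657 1752
1555849 255780
227143297 37342128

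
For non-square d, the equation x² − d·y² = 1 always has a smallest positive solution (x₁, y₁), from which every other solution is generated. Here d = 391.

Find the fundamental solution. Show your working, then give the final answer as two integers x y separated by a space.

d=391: √d = [19; 1,3,2,2,1,…,3,1,38] (ℓ=16, even), read p_15/q_15
a_0=19:  p_0=19·1+0=19,  q_0=19·0+1=1
…
a_2=3:  p_2=3·20+19=79,  q_2=3·1+1=4
a_3=2:  p_3=2·79+20=178,  q_3=2·4+1=9
a_4=2:  p_4=2·178+79=435,  q_4=2·9+4=22
…
a_6=1:  p_6=1·613+435=1048,  q_6=1·31+22=53
a_7=2:  p_7=2·1048+613=2709,  q_7=2·53+31=137
a_8=19:  p_8=19·2709+1048=52519,  q_8=19·137+53=2656
a_9=2:  p_9=2·52519+2709=107747,  q_9=2·2656+137=5449
…
a_11=1:  p_11=1·160266+107747=268013,  q_11=1·8105+5449=13554
a_12=2:  p_12=2·268013+160266=696292,  q_12=2·13554+8105=35213
a_13=2:  p_13=2·696292+268013=1660597,  q_13=2·35213+13554=83980
a_14=3:  p_14=3·1660597+696292=5678083,  q_14=3·83980+35213=287153
a_15=1:  p_15=1·5678083+1660597=7338680,  q_15=1·287153+83980=371133
→ (7338680, 371133).  Check: 7338680²=53856224142400, 391·371133²=53856224142399, difference 1.

7338680 371133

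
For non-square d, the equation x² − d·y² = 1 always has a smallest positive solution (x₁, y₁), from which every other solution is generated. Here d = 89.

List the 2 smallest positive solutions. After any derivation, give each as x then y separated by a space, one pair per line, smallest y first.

500001 53000
500002000001 53000106000

√89 → a₀=9, period (2,3,3,2,18); ℓ=5 odd so k=9
a_0=9:  p_0=9·1+0=9,  q_0=9·0+1=1
…
a_2=3:  p_2=3·19+9=66,  q_2=3·2+1=7
a_3=3:  p_3=3·66+19=217,  q_3=3·7+2=23
a_4=2:  p_4=2·217+66=500,  q_4=2·23+7=53
…
a_6=2:  p_6=2·9217+500=18934,  q_6=2·977+53=2007
…
a_8=3:  p_8=3·66019+18934=216991,  q_8=3·6998+2007=23001
a_9=2:  p_9=2·216991+66019=500001,  q_9=2·23001+6998=53000
fundamental: x₁=500001, y₁=53000  (since 250001000001 − 89·2809000000 = 1)
n=2: (500001,53000)∘(500001,53000) = (500001·500001+89·53000·53000, 500001·53000+53000·500001) = (500002000001,53000106000)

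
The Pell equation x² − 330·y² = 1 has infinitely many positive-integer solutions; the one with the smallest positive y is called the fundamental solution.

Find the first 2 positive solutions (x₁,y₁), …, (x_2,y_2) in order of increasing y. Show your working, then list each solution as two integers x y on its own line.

d=330: √d = [18; 6,36] (ℓ=2, even), read p_1/q_1
k=0  a_k=18  p_k/q_k = 18/1
k=1  a_k=6  p_k/q_k = 109/6
fundamental: x₁=109, y₁=6  (since 11881 − 330·36 = 1)
(x_2, y_2) = (109·109 + 330·6·6, 109·6 + 6·109) = (23761, 1308)

109 6
23761 1308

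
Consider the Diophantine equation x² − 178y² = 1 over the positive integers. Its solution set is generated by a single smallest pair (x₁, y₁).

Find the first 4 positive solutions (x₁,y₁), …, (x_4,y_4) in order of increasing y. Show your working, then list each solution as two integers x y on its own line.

[13; 2,1,12,1,2,26] for √178; ℓ=6 ⇒ convergent index 5
a_0=13:  p_0=13·1+0=13,  q_0=13·0+1=1
a_1=2:  p_1=2·13+1=27,  q_1=2·1+0=2
…
a_4=1:  p_4=1·507+40=547,  q_4=1·38+3=41
a_5=2:  p_5=2·547+507=1601,  q_5=2·41+38=120
→ (1601, 120).  Check: 1601²=2563201, 178·120²=2563200, difference 1.
n=2: (1601,120)∘(1601,120) = (1601·1601+178·120·120, 1601·120+120·1601) = (5126401,384240)
n=3: (5126401,384240)∘(1601,120) = (1601·5126401+178·120·384240, 1601·384240+120·5126401) = (16414734401,1230336360)
n=4: (16414734401,1230336360)∘(1601,120) = (1601·16414734401+178·120·1230336360, 1601·1230336360+120·16414734401) = (52559974425601,3939536640480)

1601 120
5126401 384240
16414734401 1230336360
52559974425601 3939536640480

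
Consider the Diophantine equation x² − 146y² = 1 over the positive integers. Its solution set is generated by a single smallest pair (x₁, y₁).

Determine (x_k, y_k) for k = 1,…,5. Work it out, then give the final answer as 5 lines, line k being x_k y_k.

√146 → a₀=12, period (12,24); ℓ=2 even so k=1
i=0: a=12 ⇒ p=12, q=1
i=1: a=12 ⇒ p=145, q=12
(x₁, y₁) = (145, 12);  145² − 146·12² = 1 ✓
(x_2, y_2) = (145·145 + 146·12·12, 145·12 + 12·145) = (42049, 3480)
(x_3, y_3) = (145·42049 + 146·12·3480, 145·3480 + 12·42049) = (12194065, 1009188)
(x_4, y_4) = (145·12194065 + 146·12·1009188, 145·1009188 + 12·12194065) = (3536236801, 292661040)
(x_5, y_5) = (145·3536236801 + 146·12·292661040, 145·292661040 + 12·3536236801) = (1025496478225, 84870692412)

145 12
42049 3480
12194065 1009188
3536236801 292661040
1025496478225 84870692412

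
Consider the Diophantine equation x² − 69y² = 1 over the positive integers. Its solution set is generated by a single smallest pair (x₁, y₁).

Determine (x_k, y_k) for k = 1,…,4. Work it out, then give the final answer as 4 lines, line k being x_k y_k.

7775 936
120901249 14554800
1880014414175 226327139064
29234224019520001 3519386997890400

√69 → a₀=8, period (3,3,1,4,1,3,3,16); ℓ=8 even so k=7
k=0  a_k=8  p_k/q_k = 8/1
k=1  a_k=3  p_k/q_k = 25/3
k=2  a_k=3  p_k/q_k = 83/10
k=3  a_k=1  p_k/q_k = 108/13
…
k=5  a_k=1  p_k/q_k = 623/75
k=6  a_k=3  p_k/q_k = 2384/287
k=7  a_k=3  p_k/q_k = 7775/936
fundamental: x₁=7775, y₁=936  (since 60450625 − 69·876096 = 1)
n=2: (7775,936)∘(7775,936) = (7775·7775+69·936·936, 7775·936+936·7775) = (120901249,14554800)
n=3: (120901249,14554800)∘(7775,936) = (7775·120901249+69·936·14554800, 7775·14554800+936·120901249) = (1880014414175,226327139064)
n=4: (1880014414175,226327139064)∘(7775,936) = (7775·1880014414175+69·936·226327139064, 7775·226327139064+936·1880014414175) = (29234224019520001,3519386997890400)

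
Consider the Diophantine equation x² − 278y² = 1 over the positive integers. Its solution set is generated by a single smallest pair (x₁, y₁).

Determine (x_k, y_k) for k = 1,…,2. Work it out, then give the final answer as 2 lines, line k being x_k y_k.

d=278: √d = [16; 1,2,16,2,1,32] (ℓ=6, even), read p_5/q_5
a_0=16:  p_0=16·1+0=16,  q_0=16·0+1=1
a_1=1:  p_1=1·16+1=17,  q_1=1·1+0=1
…
a_3=16:  p_3=16·50+17=817,  q_3=16·3+1=49
a_4=2:  p_4=2·817+50=1684,  q_4=2·49+3=101
a_5=1:  p_5=1·1684+817=2501,  q_5=1·101+49=150
→ (2501, 150).  Check: 2501²=6255001, 278·150²=6255000, difference 1.
(x_2, y_2) = (2501·2501 + 278·150·150, 2501·150 + 150·2501) = (12510001, 750300)

2501 150
12510001 750300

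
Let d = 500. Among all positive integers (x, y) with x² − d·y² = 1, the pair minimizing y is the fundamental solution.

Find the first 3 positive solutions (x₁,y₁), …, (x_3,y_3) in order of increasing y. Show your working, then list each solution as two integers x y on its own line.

930249 41602
1730726404001 77400437796
3220013013190122249 144003359718540806

√500 → a₀=22, period (2,1,3,2,1,…,1,2,44); ℓ=14 even so k=13
k=0  a_k=22  p_k/q_k = 22/1
…
k=2  a_k=1  p_k/q_k = 67/3
k=3  a_k=3  p_k/q_k = 246/11
k=4  a_k=2  p_k/q_k = 559/25
k=5  a_k=1  p_k/q_k = 805/36
k=6  a_k=1  p_k/q_k = 1364/61
k=7  a_k=10  p_k/q_k = 14445/646
k=8  a_k=1  p_k/q_k = 15809/707
k=9  a_k=1  p_k/q_k = 30254/1353
…
k=11  a_k=3  p_k/q_k = 259205/11592
k=12  a_k=1  p_k/q_k = 335522/15005
k=13  a_k=2  p_k/q_k = 930249/41602
→ (930249, 41602).  Check: 930249²=865363202001, 500·41602²=865363202000, difference 1.
(930249+41602√500)^2 = 1730726404001 + 77400437796√500
(930249+41602√500)^3 = 3220013013190122249 + 144003359718540806√500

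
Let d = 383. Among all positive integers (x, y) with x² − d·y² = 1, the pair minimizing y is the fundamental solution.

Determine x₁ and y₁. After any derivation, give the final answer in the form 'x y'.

d=383: √d = [19; 1,1,3,19,3,1,1,38] (ℓ=8, even), read p_7/q_7
step 0: (19, 1)  from 19·(1,0) + (0,1)
…
step 2: (39, 2)  from 1·(20,1) + (19,1)
…
step 5: (8063, 412)  from 3·(2642,135) + (137,7)
step 6: (10705, 547)  from 1·(8063,412) + (2642,135)
step 7: (18768, 959)  from 1·(10705,547) + (8063,412)
(x₁, y₁) = (18768, 959);  18768² − 383·959² = 1 ✓

18768 959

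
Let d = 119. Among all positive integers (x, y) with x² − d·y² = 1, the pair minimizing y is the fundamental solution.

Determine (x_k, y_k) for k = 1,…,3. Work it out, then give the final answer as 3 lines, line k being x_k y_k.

d=119: √d = [10; 1,9,1,20] (ℓ=4, even), read p_3/q_3
i=0: a=10 ⇒ p=10, q=1
i=1: a=1 ⇒ p=11, q=1
i=2: a=9 ⇒ p=109, q=10
i=3: a=1 ⇒ p=120, q=11
fundamental: x₁=120, y₁=11  (since 14400 − 119·121 = 1)
k=2:  x_2 = 120·120+119·11·11 = 28799,  y_2 = 120·11+11·120 = 2640
k=3:  x_3 = 120·28799+119·11·2640 = 6911640,  y_3 = 120·2640+11·28799 = 633589

120 11
28799 2640
6911640 633589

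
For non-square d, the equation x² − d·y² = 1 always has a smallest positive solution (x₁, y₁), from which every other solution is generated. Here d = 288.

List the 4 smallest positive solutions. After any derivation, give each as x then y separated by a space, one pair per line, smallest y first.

√288 → a₀=16, period (1,32); ℓ=2 even so k=1
a_0=16:  p_0=16·1+0=16,  q_0=16·0+1=1
a_1=1:  p_1=1·16+1=17,  q_1=1·1+0=1
(x₁, y₁) = (17, 1);  17² − 288·1² = 1 ✓
(17+1√288)^2 = 577 + 34√288
(17+1√288)^3 = 19601 + 1155√288
(17+1√288)^4 = 665857 + 39236√288

17 1
577 34
19601 1155
665857 39236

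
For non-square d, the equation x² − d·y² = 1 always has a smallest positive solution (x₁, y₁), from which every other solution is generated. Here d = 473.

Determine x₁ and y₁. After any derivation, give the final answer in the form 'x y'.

87 4

√473 = [21; 1,2,1,42, …], period ℓ=4 (even) → k=3
k=0  a_k=21  p_k/q_k = 21/1
k=1  a_k=1  p_k/q_k = 22/1
k=2  a_k=2  p_k/q_k = 65/3
k=3  a_k=1  p_k/q_k = 87/4
fundamental: x₁=87, y₁=4  (since 7569 − 473·16 = 1)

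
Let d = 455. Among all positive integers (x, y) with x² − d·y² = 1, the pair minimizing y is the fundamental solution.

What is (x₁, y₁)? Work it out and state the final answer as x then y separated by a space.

d=455: √d = [21; 3,42] (ℓ=2, even), read p_1/q_1
i=0: a=21 ⇒ p=21, q=1
i=1: a=3 ⇒ p=64, q=3
→ (64, 3).  Check: 64²=4096, 455·3²=4095, difference 1.

64 3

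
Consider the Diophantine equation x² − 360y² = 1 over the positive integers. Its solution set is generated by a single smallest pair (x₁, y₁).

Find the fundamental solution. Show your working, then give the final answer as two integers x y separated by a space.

[18; 1,36] for √360; ℓ=2 ⇒ convergent index 1
step 0: (18, 1)  from 18·(1,0) + (0,1)
step 1: (19, 1)  from 1·(18,1) + (1,0)
→ (19, 1).  Check: 19²=361, 360·1²=360, difference 1.

19 1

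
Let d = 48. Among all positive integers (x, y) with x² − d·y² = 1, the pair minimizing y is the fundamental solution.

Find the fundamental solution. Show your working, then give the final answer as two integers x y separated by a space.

√48 → a₀=6, period (1,12); ℓ=2 even so k=1
i=0: a=6 ⇒ p=6, q=1
i=1: a=1 ⇒ p=7, q=1
→ (7, 1).  Check: 7²=49, 48·1²=48, difference 1.

7 1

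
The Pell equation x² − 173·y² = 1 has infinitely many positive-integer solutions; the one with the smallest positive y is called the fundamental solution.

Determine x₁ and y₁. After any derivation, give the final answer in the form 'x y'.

√173 = [13; 6,1,1,6,26, …], period ℓ=5 (odd) → k=9
a_0=13:  p_0=13·1+0=13,  q_0=13·0+1=1
…
a_4=6:  p_4=6·171+92=1118,  q_4=6·13+7=85
a_5=26:  p_5=26·1118+171=29239,  q_5=26·85+13=2223
a_6=6:  p_6=6·29239+1118=176552,  q_6=6·2223+85=13423
…
a_8=1:  p_8=1·205791+176552=382343,  q_8=1·15646+13423=29069
a_9=6:  p_9=6·382343+205791=2499849,  q_9=6·29069+15646=190060
→ (2499849, 190060).  Check: 2499849²=6249245022801, 173·190060²=6249245022800, difference 1.

2499849 190060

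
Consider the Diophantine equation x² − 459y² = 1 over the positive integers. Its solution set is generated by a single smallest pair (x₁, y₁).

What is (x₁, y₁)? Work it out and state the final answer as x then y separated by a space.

√459 → a₀=21, period (2,2,1,4,21,4,1,2,2,42); ℓ=10 even so k=9
a_0=21:  p_0=21·1+0=21,  q_0=21·0+1=1
…
a_4=4:  p_4=4·150+107=707,  q_4=4·7+5=33
…
a_7=1:  p_7=1·60695+14997=75692,  q_7=1·2833+700=3533
a_8=2:  p_8=2·75692+60695=212079,  q_8=2·3533+2833=9899
a_9=2:  p_9=2·212079+75692=499850,  q_9=2·9899+3533=23331
→ (499850, 23331).  Check: 499850²=249850022500, 459·23331²=249850022499, difference 1.

499850 23331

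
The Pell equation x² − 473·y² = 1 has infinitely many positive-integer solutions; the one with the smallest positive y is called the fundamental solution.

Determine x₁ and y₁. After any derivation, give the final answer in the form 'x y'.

87 4

d=473: √d = [21; 1,2,1,42] (ℓ=4, even), read p_3/q_3
a_0=21:  p_0=21·1+0=21,  q_0=21·0+1=1
a_1=1:  p_1=1·21+1=22,  q_1=1·1+0=1
a_2=2:  p_2=2·22+21=65,  q_2=2·1+1=3
a_3=1:  p_3=1·65+22=87,  q_3=1·3+1=4
(x₁, y₁) = (87, 4);  87² − 473·4² = 1 ✓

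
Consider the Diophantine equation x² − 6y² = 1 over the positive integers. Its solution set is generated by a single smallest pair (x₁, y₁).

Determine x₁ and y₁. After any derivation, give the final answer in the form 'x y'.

d=6: √d = [2; 2,4] (ℓ=2, even), read p_1/q_1
k=0  a_k=2  p_k/q_k = 2/1
k=1  a_k=2  p_k/q_k = 5/2
(x₁, y₁) = (5, 2);  5² − 6·2² = 1 ✓

5 2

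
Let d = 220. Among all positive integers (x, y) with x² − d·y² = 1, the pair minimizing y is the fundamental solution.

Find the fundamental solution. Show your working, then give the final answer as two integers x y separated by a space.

89 6

d=220: √d = [14; 1,4,1,28] (ℓ=4, even), read p_3/q_3
k=0  a_k=14  p_k/q_k = 14/1
…
k=2  a_k=4  p_k/q_k = 74/5
k=3  a_k=1  p_k/q_k = 89/6
→ (89, 6).  Check: 89²=7921, 220·6²=7920, difference 1.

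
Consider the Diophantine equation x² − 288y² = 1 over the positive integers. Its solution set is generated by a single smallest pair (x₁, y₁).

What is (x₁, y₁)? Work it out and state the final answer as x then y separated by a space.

17 1

[16; 1,32] for √288; ℓ=2 ⇒ convergent index 1
a_0=16:  p_0=16·1+0=16,  q_0=16·0+1=1
a_1=1:  p_1=1·16+1=17,  q_1=1·1+0=1
(x₁, y₁) = (17, 1);  17² − 288·1² = 1 ✓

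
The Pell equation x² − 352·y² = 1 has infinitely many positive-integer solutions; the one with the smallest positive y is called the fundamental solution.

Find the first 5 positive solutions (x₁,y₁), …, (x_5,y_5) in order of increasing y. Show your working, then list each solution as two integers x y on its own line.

77617 4137
12048797377 642203058
1870383011943601 99691749501435
290347036464004160257 15475549041463557732
45071731856582838801391537 2402331379802862171467853

√352 → a₀=18, period (1,3,5,9,5,3,1,36); ℓ=8 even so k=7
i=0: a=18 ⇒ p=18, q=1
i=1: a=1 ⇒ p=19, q=1
…
i=5: a=5 ⇒ p=18499, q=986
i=6: a=3 ⇒ p=59118, q=3151
i=7: a=1 ⇒ p=77617, q=4137
fundamental: x₁=77617, y₁=4137  (since 6024398689 − 352·17114769 = 1)
k=2:  x_2 = 77617·77617+352·4137·4137 = 12048797377,  y_2 = 77617·4137+4137·77617 = 642203058
k=3:  x_3 = 77617·12048797377+352·4137·642203058 = 1870383011943601,  y_3 = 77617·642203058+4137·12048797377 = 99691749501435
k=4:  x_4 = 77617·1870383011943601+352·4137·99691749501435 = 290347036464004160257,  y_4 = 77617·99691749501435+4137·1870383011943601 = 15475549041463557732
k=5:  x_5 = 77617·290347036464004160257+352·4137·15475549041463557732 = 45071731856582838801391537,  y_5 = 77617·15475549041463557732+4137·290347036464004160257 = 2402331379802862171467853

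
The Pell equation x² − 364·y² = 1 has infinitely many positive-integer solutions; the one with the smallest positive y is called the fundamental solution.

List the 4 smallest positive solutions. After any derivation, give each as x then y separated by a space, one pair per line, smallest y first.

√364 = [19; 12,1,2,3,1,8,1,3,2,1,12,38, …], period ℓ=12 (even) → k=11
step 0: (19, 1)  from 19·(1,0) + (0,1)
step 1: (229, 12)  from 12·(19,1) + (1,0)
step 2: (248, 13)  from 1·(229,12) + (19,1)
step 3: (725, 38)  from 2·(248,13) + (229,12)
step 4: (2423, 127)  from 3·(725,38) + (248,13)
step 5: (3148, 165)  from 1·(2423,127) + (725,38)
step 6: (27607, 1447)  from 8·(3148,165) + (2423,127)
…
step 8: (119872, 6283)  from 3·(30755,1612) + (27607,1447)
step 9: (270499, 14178)  from 2·(119872,6283) + (30755,1612)
step 10: (390371, 20461)  from 1·(270499,14178) + (119872,6283)
step 11: (4954951, 259710)  from 12·(390371,20461) + (270499,14178)
→ (4954951, 259710).  Check: 4954951²=24551539412401, 364·259710²=24551539412400, difference 1.
(x_2, y_2) = (4954951·4954951 + 364·259710·259710, 4954951·259710 + 259710·4954951) = (49103078824801, 2573700648420)
(x_3, y_3) = (4954951·49103078824801 + 364·259710·2573700648420, 4954951·2573700648420 + 259710·49103078824801) = (486606699052048124551, 25505121203178395130)
(x_4, y_4) = (4954951·486606699052048124551 + 364·259710·25505121203178395130, 4954951·25505121203178395130 + 259710·486606699052048124551) = (4822224700149240710505379201, 252753251621617410554928840)

4954951 259710
49103078824801 2573700648420
486606699052048124551 25505121203178395130
4822224700149240710505379201 252753251621617410554928840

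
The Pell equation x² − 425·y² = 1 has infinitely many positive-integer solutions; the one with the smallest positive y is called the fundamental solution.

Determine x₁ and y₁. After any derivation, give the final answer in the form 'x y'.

143649 6968

d=425: √d = [20; 1,1,1,1,1,1,40] (ℓ=7, odd), read p_13/q_13
i=0: a=20 ⇒ p=20, q=1
…
i=3: a=1 ⇒ p=62, q=3
…
i=5: a=1 ⇒ p=165, q=8
i=6: a=1 ⇒ p=268, q=13
i=7: a=40 ⇒ p=10885, q=528
…
i=10: a=1 ⇒ p=33191, q=1610
…
i=12: a=1 ⇒ p=88420, q=4289
i=13: a=1 ⇒ p=143649, q=6968
→ (143649, 6968).  Check: 143649²=20635035201, 425·6968²=20635035200, difference 1.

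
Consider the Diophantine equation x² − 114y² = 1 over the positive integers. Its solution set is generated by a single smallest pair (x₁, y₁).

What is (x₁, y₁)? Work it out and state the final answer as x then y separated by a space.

1025 96

√114 = [10; 1,2,10,2,1,20, …], period ℓ=6 (even) → k=5
k=0  a_k=10  p_k/q_k = 10/1
k=1  a_k=1  p_k/q_k = 11/1
k=2  a_k=2  p_k/q_k = 32/3
k=3  a_k=10  p_k/q_k = 331/31
k=4  a_k=2  p_k/q_k = 694/65
k=5  a_k=1  p_k/q_k = 1025/96
(x₁, y₁) = (1025, 96);  1025² − 114·96² = 1 ✓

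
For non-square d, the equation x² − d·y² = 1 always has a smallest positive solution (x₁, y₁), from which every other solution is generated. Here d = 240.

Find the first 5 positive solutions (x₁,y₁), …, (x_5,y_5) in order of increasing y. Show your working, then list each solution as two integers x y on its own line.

31 2
1921 124
119071 7686
7380481 476408
457470751 29529610

√240 = [15; 2,30, …], period ℓ=2 (even) → k=1
k=0  a_k=15  p_k/q_k = 15/1
k=1  a_k=2  p_k/q_k = 31/2
fundamental: x₁=31, y₁=2  (since 961 − 240·4 = 1)
(x_2, y_2) = (31·31 + 240·2·2, 31·2 + 2·31) = (1921, 124)
(x_3, y_3) = (31·1921 + 240·2·124, 31·124 + 2·1921) = (119071, 7686)
(x_4, y_4) = (31·119071 + 240·2·7686, 31·7686 + 2·119071) = (7380481, 476408)
(x_5, y_5) = (31·7380481 + 240·2·476408, 31·476408 + 2·7380481) = (457470751, 29529610)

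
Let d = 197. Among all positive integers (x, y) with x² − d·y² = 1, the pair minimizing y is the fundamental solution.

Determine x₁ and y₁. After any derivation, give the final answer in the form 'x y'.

393 28

√197 = [14; 28, …], period ℓ=1 (odd) → k=1
i=0: a=14 ⇒ p=14, q=1
i=1: a=28 ⇒ p=393, q=28
(x₁, y₁) = (393, 28);  393² − 197·28² = 1 ✓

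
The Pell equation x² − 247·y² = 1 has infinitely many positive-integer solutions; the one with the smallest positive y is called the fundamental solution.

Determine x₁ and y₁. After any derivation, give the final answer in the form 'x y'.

[15; 1,2,1,1,9,1,9,1,1,2,1,30] for √247; ℓ=12 ⇒ convergent index 11
i=0: a=15 ⇒ p=15, q=1
i=1: a=1 ⇒ p=16, q=1
i=2: a=2 ⇒ p=47, q=3
…
i=4: a=1 ⇒ p=110, q=7
…
i=6: a=1 ⇒ p=1163, q=74
i=7: a=9 ⇒ p=11520, q=733
i=8: a=1 ⇒ p=12683, q=807
i=9: a=1 ⇒ p=24203, q=1540
i=10: a=2 ⇒ p=61089, q=3887
i=11: a=1 ⇒ p=85292, q=5427
(x₁, y₁) = (85292, 5427);  85292² − 247·5427² = 1 ✓

85292 5427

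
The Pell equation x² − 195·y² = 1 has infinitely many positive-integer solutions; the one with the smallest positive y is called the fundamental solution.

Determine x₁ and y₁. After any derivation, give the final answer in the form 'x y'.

[13; 1,26] for √195; ℓ=2 ⇒ convergent index 1
a_0=13:  p_0=13·1+0=13,  q_0=13·0+1=1
a_1=1:  p_1=1·13+1=14,  q_1=1·1+0=1
→ (14, 1).  Check: 14²=196, 195·1²=195, difference 1.

14 1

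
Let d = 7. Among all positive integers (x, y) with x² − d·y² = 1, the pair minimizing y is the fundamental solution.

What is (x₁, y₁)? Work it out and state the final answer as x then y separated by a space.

8 3

[2; 1,1,1,4] for √7; ℓ=4 ⇒ convergent index 3
step 0: (2, 1)  from 2·(1,0) + (0,1)
…
step 2: (5, 2)  from 1·(3,1) + (2,1)
step 3: (8, 3)  from 1·(5,2) + (3,1)
→ (8, 3).  Check: 8²=64, 7·3²=63, difference 1.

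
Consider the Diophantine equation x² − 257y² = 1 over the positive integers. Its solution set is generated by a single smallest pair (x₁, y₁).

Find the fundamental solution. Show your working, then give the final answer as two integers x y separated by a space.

d=257: √d = [16; 32] (ℓ=1, odd), read p_1/q_1
a_0=16:  p_0=16·1+0=16,  q_0=16·0+1=1
a_1=32:  p_1=32·16+1=513,  q_1=32·1+0=32
fundamental: x₁=513, y₁=32  (since 263169 − 257·1024 = 1)

513 32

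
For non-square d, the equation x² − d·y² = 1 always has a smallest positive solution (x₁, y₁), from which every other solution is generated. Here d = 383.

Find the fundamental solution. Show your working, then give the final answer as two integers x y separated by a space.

√383 = [19; 1,1,3,19,3,1,1,38, …], period ℓ=8 (even) → k=7
a_0=19:  p_0=19·1+0=19,  q_0=19·0+1=1
a_1=1:  p_1=1·19+1=20,  q_1=1·1+0=1
a_2=1:  p_2=1·20+19=39,  q_2=1·1+1=2
a_3=3:  p_3=3·39+20=137,  q_3=3·2+1=7
a_4=19:  p_4=19·137+39=2642,  q_4=19·7+2=135
a_5=3:  p_5=3·2642+137=8063,  q_5=3·135+7=412
a_6=1:  p_6=1·8063+2642=10705,  q_6=1·412+135=547
a_7=1:  p_7=1·10705+8063=18768,  q_7=1·547+412=959
→ (18768, 959).  Check: 18768²=352237824, 383·959²=352237823, difference 1.

18768 959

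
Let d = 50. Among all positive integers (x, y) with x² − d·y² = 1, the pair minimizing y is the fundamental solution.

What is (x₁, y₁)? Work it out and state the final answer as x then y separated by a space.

√50 = [7; 14, …], period ℓ=1 (odd) → k=1
i=0: a=7 ⇒ p=7, q=1
i=1: a=14 ⇒ p=99, q=14
→ (99, 14).  Check: 99²=9801, 50·14²=9800, difference 1.

99 14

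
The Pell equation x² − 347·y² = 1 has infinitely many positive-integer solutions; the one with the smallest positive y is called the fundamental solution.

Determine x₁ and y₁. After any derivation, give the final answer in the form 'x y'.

√347 = [18; 1,1,1,2,4,…,1,1,36, …], period ℓ=14 (even) → k=13
a_0=18:  p_0=18·1+0=18,  q_0=18·0+1=1
a_1=1:  p_1=1·18+1=19,  q_1=1·1+0=1
…
a_3=1:  p_3=1·37+19=56,  q_3=1·2+1=3
…
a_7=17:  p_7=17·801+652=14269,  q_7=17·43+35=766
a_8=1:  p_8=1·14269+801=15070,  q_8=1·766+43=809
a_9=4:  p_9=4·15070+14269=74549,  q_9=4·809+766=4002
a_10=2:  p_10=2·74549+15070=164168,  q_10=2·4002+809=8813
…
a_12=1:  p_12=1·238717+164168=402885,  q_12=1·12815+8813=21628
a_13=1:  p_13=1·402885+238717=641602,  q_13=1·21628+12815=34443
(x₁, y₁) = (641602, 34443);  641602² − 347·34443² = 1 ✓

641602 34443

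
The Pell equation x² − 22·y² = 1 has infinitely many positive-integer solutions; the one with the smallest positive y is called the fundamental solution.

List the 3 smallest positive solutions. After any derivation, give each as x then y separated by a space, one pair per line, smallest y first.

d=22: √d = [4; 1,2,4,2,1,8] (ℓ=6, even), read p_5/q_5
k=0  a_k=4  p_k/q_k = 4/1
…
k=2  a_k=2  p_k/q_k = 14/3
…
k=4  a_k=2  p_k/q_k = 136/29
k=5  a_k=1  p_k/q_k = 197/42
fundamental: x₁=197, y₁=42  (since 38809 − 22·1764 = 1)
(x_2, y_2) = (197·197 + 22·42·42, 197·42 + 42·197) = (77617, 16548)
(x_3, y_3) = (197·77617 + 22·42·16548, 197·16548 + 42·77617) = (30580901, 6519870)

197 42
77617 16548
30580901 6519870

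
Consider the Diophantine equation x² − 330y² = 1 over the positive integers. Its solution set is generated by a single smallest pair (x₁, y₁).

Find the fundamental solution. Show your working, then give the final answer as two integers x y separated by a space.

109 6

[18; 6,36] for √330; ℓ=2 ⇒ convergent index 1
i=0: a=18 ⇒ p=18, q=1
i=1: a=6 ⇒ p=109, q=6
→ (109, 6).  Check: 109²=11881, 330·6²=11880, difference 1.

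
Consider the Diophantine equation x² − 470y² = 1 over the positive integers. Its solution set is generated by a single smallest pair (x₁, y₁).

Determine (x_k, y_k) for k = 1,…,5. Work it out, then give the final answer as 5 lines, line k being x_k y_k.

√470 = [21; 1,2,8,2,1,42, …], period ℓ=6 (even) → k=5
step 0: (21, 1)  from 21·(1,0) + (0,1)
step 1: (22, 1)  from 1·(21,1) + (1,0)
step 2: (65, 3)  from 2·(22,1) + (21,1)
…
step 4: (1149, 53)  from 2·(542,25) + (65,3)
step 5: (1691, 78)  from 1·(1149,53) + (542,25)
→ (1691, 78).  Check: 1691²=2859481, 470·78²=2859480, difference 1.
(1691+78√470)^2 = 5718961 + 263796√470
(1691+78√470)^3 = 19341524411 + 892157994√470
(1691+78√470)^4 = 65413029839041 + 3017278071912√470
(1691+78√470)^5 = 221226847574112251 + 10204433547048390√470

1691 78
5718961 263796
19341524411 892157994
65413029839041 3017278071912
221226847574112251 10204433547048390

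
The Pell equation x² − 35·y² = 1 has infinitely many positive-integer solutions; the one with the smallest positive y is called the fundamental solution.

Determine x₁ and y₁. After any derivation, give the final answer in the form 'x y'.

6 1

√35 = [5; 1,10, …], period ℓ=2 (even) → k=1
step 0: (5, 1)  from 5·(1,0) + (0,1)
step 1: (6, 1)  from 1·(5,1) + (1,0)
(x₁, y₁) = (6, 1);  6² − 35·1² = 1 ✓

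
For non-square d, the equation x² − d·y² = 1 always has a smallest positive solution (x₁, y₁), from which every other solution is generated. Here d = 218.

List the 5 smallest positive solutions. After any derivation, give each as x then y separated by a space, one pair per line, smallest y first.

126003 8534
31753512017 2150619204
8002075549230099 541968943114690
2016571050827526816577 136579425476409948936
508188004226839647389073363 34418834696066196648450926

√218 → a₀=14, period (1,3,3,1,28); ℓ=5 odd so k=9
i=0: a=14 ⇒ p=14, q=1
i=1: a=1 ⇒ p=15, q=1
i=2: a=3 ⇒ p=59, q=4
…
i=6: a=1 ⇒ p=7471, q=506
…
i=8: a=3 ⇒ p=96370, q=6527
i=9: a=1 ⇒ p=126003, q=8534
→ (126003, 8534).  Check: 126003²=15876756009, 218·8534²=15876756008, difference 1.
k=2:  x_2 = 126003·126003+218·8534·8534 = 31753512017,  y_2 = 126003·8534+8534·126003 = 2150619204
k=3:  x_3 = 126003·31753512017+218·8534·2150619204 = 8002075549230099,  y_3 = 126003·2150619204+8534·31753512017 = 541968943114690
k=4:  x_4 = 126003·8002075549230099+218·8534·541968943114690 = 2016571050827526816577,  y_4 = 126003·541968943114690+8534·8002075549230099 = 136579425476409948936
k=5:  x_5 = 126003·2016571050827526816577+218·8534·136579425476409948936 = 508188004226839647389073363,  y_5 = 126003·136579425476409948936+8534·2016571050827526816577 = 34418834696066196648450926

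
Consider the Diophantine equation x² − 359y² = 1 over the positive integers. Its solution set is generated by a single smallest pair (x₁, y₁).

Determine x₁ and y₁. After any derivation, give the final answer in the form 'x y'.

360 19

√359 = [18; 1,17,1,36, …], period ℓ=4 (even) → k=3
k=0  a_k=18  p_k/q_k = 18/1
…
k=2  a_k=17  p_k/q_k = 341/18
k=3  a_k=1  p_k/q_k = 360/19
(x₁, y₁) = (360, 19);  360² − 359·19² = 1 ✓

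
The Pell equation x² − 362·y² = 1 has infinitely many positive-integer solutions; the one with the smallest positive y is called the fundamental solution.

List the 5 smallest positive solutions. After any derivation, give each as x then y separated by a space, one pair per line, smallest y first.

[19; 38] for √362; ℓ=1 ⇒ convergent index 1
a_0=19:  p_0=19·1+0=19,  q_0=19·0+1=1
a_1=38:  p_1=38·19+1=723,  q_1=38·1+0=38
(x₁, y₁) = (723, 38);  723² − 362·38² = 1 ✓
k=2:  x_2 = 723·723+362·38·38 = 1045457,  y_2 = 723·38+38·723 = 54948
k=3:  x_3 = 723·1045457+362·38·54948 = 1511730099,  y_3 = 723·54948+38·1045457 = 79454770
k=4:  x_4 = 723·1511730099+362·38·79454770 = 2185960677697,  y_4 = 723·79454770+38·1511730099 = 114891542472
k=5:  x_5 = 723·2185960677697+362·38·114891542472 = 3160897628219763,  y_5 = 723·114891542472+38·2185960677697 = 166133090959742

723 38
1045457 54948
1511730099 79454770
2185960677697 114891542472
3160897628219763 166133090959742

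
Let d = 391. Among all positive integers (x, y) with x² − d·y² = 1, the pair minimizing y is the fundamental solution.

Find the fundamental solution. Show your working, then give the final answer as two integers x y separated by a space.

7338680 371133

√391 = [19; 1,3,2,2,1,…,3,1,38, …], period ℓ=16 (even) → k=15
k=0  a_k=19  p_k/q_k = 19/1
k=1  a_k=1  p_k/q_k = 20/1
k=2  a_k=3  p_k/q_k = 79/4
…
k=4  a_k=2  p_k/q_k = 435/22
k=5  a_k=1  p_k/q_k = 613/31
k=6  a_k=1  p_k/q_k = 1048/53
k=7  a_k=2  p_k/q_k = 2709/137
k=8  a_k=19  p_k/q_k = 52519/2656
k=9  a_k=2  p_k/q_k = 107747/5449
k=10  a_k=1  p_k/q_k = 160266/8105
k=11  a_k=1  p_k/q_k = 268013/13554
k=12  a_k=2  p_k/q_k = 696292/35213
k=13  a_k=2  p_k/q_k = 1660597/83980
k=14  a_k=3  p_k/q_k = 5678083/287153
k=15  a_k=1  p_k/q_k = 7338680/371133
fundamental: x₁=7338680, y₁=371133  (since 53856224142400 − 391·137739703689 = 1)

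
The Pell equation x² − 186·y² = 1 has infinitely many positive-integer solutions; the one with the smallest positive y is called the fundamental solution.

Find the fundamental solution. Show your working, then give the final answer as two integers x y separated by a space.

[13; 1,1,1,3,4,3,1,1,1,26] for √186; ℓ=10 ⇒ convergent index 9
i=0: a=13 ⇒ p=13, q=1
i=1: a=1 ⇒ p=14, q=1
…
i=3: a=1 ⇒ p=41, q=3
…
i=5: a=4 ⇒ p=641, q=47
i=6: a=3 ⇒ p=2073, q=152
i=7: a=1 ⇒ p=2714, q=199
i=8: a=1 ⇒ p=4787, q=351
i=9: a=1 ⇒ p=7501, q=550
fundamental: x₁=7501, y₁=550  (since 56265001 − 186·302500 = 1)

7501 550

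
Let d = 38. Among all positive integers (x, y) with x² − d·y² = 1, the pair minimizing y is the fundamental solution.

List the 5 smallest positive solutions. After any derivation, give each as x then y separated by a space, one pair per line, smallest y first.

37 6
2737 444
202501 32850
14982337 2430456
1108490437 179820894

√38 → a₀=6, period (6,12); ℓ=2 even so k=1
k=0  a_k=6  p_k/q_k = 6/1
k=1  a_k=6  p_k/q_k = 37/6
(x₁, y₁) = (37, 6);  37² − 38·6² = 1 ✓
(x_2, y_2) = (37·37 + 38·6·6, 37·6 + 6·37) = (2737, 444)
(x_3, y_3) = (37·2737 + 38·6·444, 37·444 + 6·2737) = (202501, 32850)
(x_4, y_4) = (37·202501 + 38·6·32850, 37·32850 + 6·202501) = (14982337, 2430456)
(x_5, y_5) = (37·14982337 + 38·6·2430456, 37·2430456 + 6·14982337) = (1108490437, 179820894)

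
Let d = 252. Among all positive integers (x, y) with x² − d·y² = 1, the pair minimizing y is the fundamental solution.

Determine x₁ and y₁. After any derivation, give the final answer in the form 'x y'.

127 8

√252 = [15; 1,6,1,30, …], period ℓ=4 (even) → k=3
a_0=15:  p_0=15·1+0=15,  q_0=15·0+1=1
…
a_2=6:  p_2=6·16+15=111,  q_2=6·1+1=7
a_3=1:  p_3=1·111+16=127,  q_3=1·7+1=8
fundamental: x₁=127, y₁=8  (since 16129 − 252·64 = 1)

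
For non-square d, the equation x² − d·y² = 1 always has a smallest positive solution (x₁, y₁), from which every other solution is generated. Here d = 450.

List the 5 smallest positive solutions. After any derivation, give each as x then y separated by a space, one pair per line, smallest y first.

√450 = [21; 4,1,2,4,2,1,4,42, …], period ℓ=8 (even) → k=7
k=0  a_k=21  p_k/q_k = 21/1
k=1  a_k=4  p_k/q_k = 85/4
…
k=3  a_k=2  p_k/q_k = 297/14
…
k=6  a_k=1  p_k/q_k = 4179/197
k=7  a_k=4  p_k/q_k = 19601/924
fundamental: x₁=19601, y₁=924  (since 384199201 − 450·853776 = 1)
n=2: (19601,924)∘(19601,924) = (19601·19601+450·924·924, 19601·924+924·19601) = (768398401,36222648)
n=3: (768398401,36222648)∘(19601,924) = (19601·768398401+450·924·36222648, 19601·36222648+924·768398401) = (30122754096401,1420000245972)
n=4: (30122754096401,1420000245972)∘(19601,924) = (19601·30122754096401+450·924·1420000245972, 19601·1420000245972+924·30122754096401) = (1180872205318713601,55666849606371696)
n=5: (1180872205318713601,55666849606371696)∘(19601,924) = (19601·1180872205318713601+450·924·55666849606371696, 19601·55666849606371696+924·1180872205318713601) = (46292552162781456490001,2182251836848982980620)

19601 924
768398401 36222648
30122754096401 1420000245972
1180872205318713601 55666849606371696
46292552162781456490001 2182251836848982980620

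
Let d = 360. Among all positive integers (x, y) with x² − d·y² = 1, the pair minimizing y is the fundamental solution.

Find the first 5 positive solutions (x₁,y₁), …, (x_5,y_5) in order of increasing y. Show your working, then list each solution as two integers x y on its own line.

√360 = [18; 1,36, …], period ℓ=2 (even) → k=1
i=0: a=18 ⇒ p=18, q=1
i=1: a=1 ⇒ p=19, q=1
→ (19, 1).  Check: 19²=361, 360·1²=360, difference 1.
(19+1√360)^2 = 721 + 38√360
(19+1√360)^3 = 27379 + 1443√360
(19+1√360)^4 = 1039681 + 54796√360
(19+1√360)^5 = 39480499 + 2080805√360

19 1
721 38
27379 1443
1039681 54796
39480499 2080805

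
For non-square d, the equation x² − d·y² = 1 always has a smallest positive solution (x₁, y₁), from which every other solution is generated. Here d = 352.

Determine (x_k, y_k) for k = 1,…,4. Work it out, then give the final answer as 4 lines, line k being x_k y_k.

[18; 1,3,5,9,5,3,1,36] for √352; ℓ=8 ⇒ convergent index 7
a_0=18:  p_0=18·1+0=18,  q_0=18·0+1=1
…
a_2=3:  p_2=3·19+18=75,  q_2=3·1+1=4
a_3=5:  p_3=5·75+19=394,  q_3=5·4+1=21
a_4=9:  p_4=9·394+75=3621,  q_4=9·21+4=193
a_5=5:  p_5=5·3621+394=18499,  q_5=5·193+21=986
a_6=3:  p_6=3·18499+3621=59118,  q_6=3·986+193=3151
a_7=1:  p_7=1·59118+18499=77617,  q_7=1·3151+986=4137
fundamental: x₁=77617, y₁=4137  (since 6024398689 − 352·17114769 = 1)
(x_2, y_2) = (77617·77617 + 352·4137·4137, 77617·4137 + 4137·77617) = (12048797377, 642203058)
(x_3, y_3) = (77617·12048797377 + 352·4137·642203058, 77617·642203058 + 4137·12048797377) = (1870383011943601, 99691749501435)
(x_4, y_4) = (77617·1870383011943601 + 352·4137·99691749501435, 77617·99691749501435 + 4137·1870383011943601) = (290347036464004160257, 15475549041463557732)

77617 4137
12048797377 642203058
1870383011943601 99691749501435
290347036464004160257 15475549041463557732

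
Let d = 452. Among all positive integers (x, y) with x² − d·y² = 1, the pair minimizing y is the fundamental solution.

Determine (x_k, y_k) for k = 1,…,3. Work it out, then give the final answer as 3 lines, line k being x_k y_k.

1204353 56648
2900932297217 136448377488
6987493029899166849 328664025545553880

[21; 3,1,5,3,10,3,5,1,3,42] for √452; ℓ=10 ⇒ convergent index 9
a_0=21:  p_0=21·1+0=21,  q_0=21·0+1=1
…
a_3=5:  p_3=5·85+64=489,  q_3=5·4+3=23
a_4=3:  p_4=3·489+85=1552,  q_4=3·23+4=73
a_5=10:  p_5=10·1552+489=16009,  q_5=10·73+23=753
a_6=3:  p_6=3·16009+1552=49579,  q_6=3·753+73=2332
…
a_8=1:  p_8=1·263904+49579=313483,  q_8=1·12413+2332=14745
a_9=3:  p_9=3·313483+263904=1204353,  q_9=3·14745+12413=56648
→ (1204353, 56648).  Check: 1204353²=1450466148609, 452·56648²=1450466148608, difference 1.
k=2:  x_2 = 1204353·1204353+452·56648·56648 = 2900932297217,  y_2 = 1204353·56648+56648·1204353 = 136448377488
k=3:  x_3 = 1204353·2900932297217+452·56648·136448377488 = 6987493029899166849,  y_3 = 1204353·136448377488+56648·2900932297217 = 328664025545553880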